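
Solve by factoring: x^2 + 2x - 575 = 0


We need two numbers that multiply to -575 and add to 2.
Those numbers are 25 and -23 (since 25 * (-23) = -575 and 25 + (-23) = 2).
So x^2 + 2x - 575 = (x + 25)(x - 23) = 0
Setting each factor to zero: x = -25 or x = 23

x = -25, x = 23


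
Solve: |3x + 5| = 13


An absolute value equation |expr| = 13 gives two cases:
Case 1: 3x + 5 = 13
  3x = 8, so x = 8/3
Case 2: 3x + 5 = -13
  3x = -18, so x = -6

x = -6, x = 8/3


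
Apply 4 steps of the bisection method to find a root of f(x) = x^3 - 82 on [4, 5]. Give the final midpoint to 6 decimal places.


f(x) = x^3 - 82
f(4) = -18 < 0
f(5) = 43 > 0

Step 1: midpoint = (4.000000 + 5.000000)/2 = 4.500000
  f(4.500000) = 9.125000
  f(mid) > 0, so root is in [4.000000, 4.500000]

Step 2: midpoint = (4.000000 + 4.500000)/2 = 4.250000
  f(4.250000) = -5.234375
  f(mid) < 0, so root is in [4.250000, 4.500000]

Step 3: midpoint = (4.250000 + 4.500000)/2 = 4.375000
  f(4.375000) = 1.740234
  f(mid) > 0, so root is in [4.250000, 4.375000]

Step 4: midpoint = (4.250000 + 4.375000)/2 = 4.312500
  f(4.312500) = -1.797607
  f(mid) < 0, so root is in [4.312500, 4.375000]

midpoint = 4.312500


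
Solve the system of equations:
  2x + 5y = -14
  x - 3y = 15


Using Cramer's rule:
Determinant D = (2)(-3) - (1)(5) = -6 - 5 = -11
Dx = (-14)(-3) - (15)(5) = 42 - 75 = -33
Dy = (2)(15) - (1)(-14) = 30 + 14 = 44
x = Dx/D = -33/-11 = 3
y = Dy/D = 44/-11 = -4

x = 3, y = -4


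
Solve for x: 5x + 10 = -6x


Starting with: 5x + 10 = -6x
Move all x terms to left: (5 + 6)x = 0 - 10
Simplify: 11x = -10
Divide both sides by 11: x = -10/11

x = -10/11


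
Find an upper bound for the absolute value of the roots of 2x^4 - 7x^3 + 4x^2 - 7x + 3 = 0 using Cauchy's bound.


Cauchy's bound: all roots r satisfy |r| <= 1 + max(|a_i/a_n|) for i = 0,...,n-1
where a_n is the leading coefficient.

Coefficients: [2, -7, 4, -7, 3]
Leading coefficient a_n = 2
Ratios |a_i/a_n|: 7/2, 2, 7/2, 3/2
Maximum ratio: 7/2
Cauchy's bound: |r| <= 1 + 7/2 = 9/2

Upper bound = 9/2


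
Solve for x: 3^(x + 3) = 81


Express both sides with the same base.
81 = 3^4
Since the bases match, equate exponents: x + 3 = 4
So x = 4 - (3) = 1

x = 1


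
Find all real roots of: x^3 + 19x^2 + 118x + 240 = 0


Let p(x) = x^3 + 19x^2 + 118x + 240. By the rational root theorem (leading coefficient 1), any rational root is an integer divisor of 240: try ±1, ±2, ... in turn.
Test x = 1: value = 378 ≠ 0.
Test x = -1: value = 140 ≠ 0.
Test x = 2: value = 560 ≠ 0.
Test x = -2: value = 72 ≠ 0.
Test x = 3: value = 792 ≠ 0.
Test x = -3: value = 30 ≠ 0.
Test x = 4: value = 1080 ≠ 0.
Test x = -4: value = 8 ≠ 0.
Test x = 5: value = 1430 ≠ 0.
Test x = -5: value = 0 ✓, so (x + 5) is a factor.
Synthetic division by (x + 5): bring down 1; 1(-5) + 19 = 14; 14(-5) + 118 = 48; 48(-5) + 240 = 0 → quotient x^2 + 14x + 48, remainder 0.
Solve the quadratic x^2 + 14x + 48 = 0: discriminant = 14^2 - 4(1)(48) = 196 - 192 = 4.
sqrt(4) = 2, so x = (-14 ± 2)/2: x = -6 or x = -8.

x = -8, x = -6, x = -5


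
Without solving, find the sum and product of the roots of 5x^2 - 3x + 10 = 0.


By Vieta's formulas for ax^2 + bx + c = 0:
  Sum of roots = -b/a
  Product of roots = c/a

Here a = 5, b = -3, c = 10
Sum = -(-3)/5 = 3/5
Product = 10/5 = 2

Sum = 3/5, Product = 2


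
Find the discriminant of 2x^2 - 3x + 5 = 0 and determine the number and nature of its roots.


For ax^2 + bx + c = 0, discriminant D = b^2 - 4ac
Here a = 2, b = -3, c = 5
D = (-3)^2 - 4(2)(5) = 9 - 40 = -31

D = -31 < 0
The equation has no real roots (2 complex conjugate roots).

Discriminant = -31, no real roots (2 complex conjugate roots)


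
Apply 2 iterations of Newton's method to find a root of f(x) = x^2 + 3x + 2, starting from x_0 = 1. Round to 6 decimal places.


Newton's method: x_(n+1) = x_n - f(x_n)/f'(x_n)
f(x) = x^2 + 3x + 2
f'(x) = 2x + 3

Iteration 1:
  f(1.000000) = 6.000000
  f'(1.000000) = 5.000000
  x_1 = 1.000000 - (6.000000)/(5.000000) = -0.200000

Iteration 2:
  f(-0.200000) = 1.440000
  f'(-0.200000) = 2.600000
  x_2 = -0.200000 - (1.440000)/(2.600000) = -0.753846

x_2 = -0.753846


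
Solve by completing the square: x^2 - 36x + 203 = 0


Start: x^2 - 36x + 203 = 0
Move constant: x^2 - 36x = -203
Half of -36 is -18, squared is 324
Add 324 to both sides: x^2 - 36x + 324 = 121
(x - 18)^2 = 121
x - 18 = ±11
x = 18 + 11 = 29 or x = 18 - 11 = 7

x = 7, x = 29


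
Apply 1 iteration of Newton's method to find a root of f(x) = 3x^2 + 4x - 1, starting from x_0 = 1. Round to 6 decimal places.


Newton's method: x_(n+1) = x_n - f(x_n)/f'(x_n)
f(x) = 3x^2 + 4x - 1
f'(x) = 6x + 4

Iteration 1:
  f(1.000000) = 6.000000
  f'(1.000000) = 10.000000
  x_1 = 1.000000 - (6.000000)/(10.000000) = 0.400000

x_1 = 0.400000


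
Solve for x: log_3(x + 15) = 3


Convert to exponential form: x + 15 = 3^3 = 27
x = 27 - 15 = 12
Check: log_3(12 + 15) = log_3(27) = log_3(27) = 3 ✓

x = 12


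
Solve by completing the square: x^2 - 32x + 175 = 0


Start: x^2 - 32x + 175 = 0
Move constant: x^2 - 32x = -175
Half of -32 is -16, squared is 256
Add 256 to both sides: x^2 - 32x + 256 = 81
(x - 16)^2 = 81
x - 16 = ±9
x = 16 + 9 = 25 or x = 16 - 9 = 7

x = 7, x = 25


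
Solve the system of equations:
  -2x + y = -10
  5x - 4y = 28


Using Cramer's rule:
Determinant D = (-2)(-4) - (5)(1) = 8 - 5 = 3
Dx = (-10)(-4) - (28)(1) = 40 - 28 = 12
Dy = (-2)(28) - (5)(-10) = -56 + 50 = -6
x = Dx/D = 12/3 = 4
y = Dy/D = -6/3 = -2

x = 4, y = -2


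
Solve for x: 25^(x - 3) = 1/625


Express both sides with the same base.
1/625 = 25^(-2)
Since the bases match, equate exponents: x - 3 = -2
So x = -2 - (-3) = 1

x = 1


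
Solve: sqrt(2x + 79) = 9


Square both sides: 2x + 79 = 9^2 = 81
2x = 81 - 79 = 2
x = 1
Check: sqrt(2*1 + 79) = sqrt(81) = 9 ✓

x = 1


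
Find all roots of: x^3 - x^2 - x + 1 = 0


Let p(x) = x^3 - x^2 - x + 1. By the rational root theorem (leading coefficient 1), any rational root is an integer divisor of 1: try ±1, ±2, ... in turn.
Test x = 1: value = 0 ✓, so (x - 1) is a factor.
Synthetic division by (x - 1): bring down 1; 1(1) - 1 = 0; 0(1) - 1 = -1; (-1)(1) + 1 = 0 → quotient x^2 - 1, remainder 0.
Solve the quadratic x^2 - 1 = 0: discriminant = 0^2 - 4(1)(-1) = 0 + 4 = 4.
sqrt(4) = 2, so x = (0 ± 2)/2: x = 1 or x = -1.
Collecting all roots found:

x = -1, x = 1 (multiplicity 2)


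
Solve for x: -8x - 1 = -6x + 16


Starting with: -8x - 1 = -6x + 16
Move all x terms to left: (-8 + 6)x = 16 + 1
Simplify: -2x = 17
Divide both sides by -2: x = -17/2

x = -17/2


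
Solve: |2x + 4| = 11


An absolute value equation |expr| = 11 gives two cases:
Case 1: 2x + 4 = 11
  2x = 7, so x = 7/2
Case 2: 2x + 4 = -11
  2x = -15, so x = -15/2

x = -15/2, x = 7/2


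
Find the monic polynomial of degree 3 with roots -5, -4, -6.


A monic polynomial with roots -5, -4, -6 is:
p(x) = (x + 5)(x + 4)(x + 6)
After multiplying by (x + 5): x + 5
After multiplying by (x + 4): x^2 + 9x + 20
After multiplying by (x + 6): x^3 + 15x^2 + 74x + 120

x^3 + 15x^2 + 74x + 120


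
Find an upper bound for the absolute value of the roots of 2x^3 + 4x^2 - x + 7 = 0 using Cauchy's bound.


Cauchy's bound: all roots r satisfy |r| <= 1 + max(|a_i/a_n|) for i = 0,...,n-1
where a_n is the leading coefficient.

Coefficients: [2, 4, -1, 7]
Leading coefficient a_n = 2
Ratios |a_i/a_n|: 2, 1/2, 7/2
Maximum ratio: 7/2
Cauchy's bound: |r| <= 1 + 7/2 = 9/2

Upper bound = 9/2


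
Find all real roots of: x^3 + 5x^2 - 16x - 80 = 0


Let p(x) = x^3 + 5x^2 - 16x - 80. By the rational root theorem (leading coefficient 1), any rational root is an integer divisor of 80: try ±1, ±2, ... in turn.
Test x = 1: value = -90 ≠ 0.
Test x = -1: value = -60 ≠ 0.
Test x = 2: value = -84 ≠ 0.
Test x = -2: value = -36 ≠ 0.
Test x = 4: value = 0 ✓, so (x - 4) is a factor.
Synthetic division by (x - 4): bring down 1; 1(4) + 5 = 9; 9(4) - 16 = 20; 20(4) - 80 = 0 → quotient x^2 + 9x + 20, remainder 0.
Solve the quadratic x^2 + 9x + 20 = 0: discriminant = 9^2 - 4(1)(20) = 81 - 80 = 1.
sqrt(1) = 1, so x = (-9 ± 1)/2: x = -4 or x = -5.

x = -5, x = -4, x = 4


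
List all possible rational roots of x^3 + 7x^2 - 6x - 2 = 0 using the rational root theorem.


Rational root theorem: possible roots are ±p/q where:
  p divides the constant term (-2): p ∈ {1, 2}
  q divides the leading coefficient (1): q ∈ {1}

All possible rational roots: -2, -1, 1, 2

-2, -1, 1, 2


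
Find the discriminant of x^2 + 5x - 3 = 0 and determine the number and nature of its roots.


For ax^2 + bx + c = 0, discriminant D = b^2 - 4ac
Here a = 1, b = 5, c = -3
D = (5)^2 - 4(1)(-3) = 25 + 12 = 37

D = 37 > 0 but not a perfect square
The equation has 2 distinct real irrational roots.

Discriminant = 37, 2 distinct real irrational roots


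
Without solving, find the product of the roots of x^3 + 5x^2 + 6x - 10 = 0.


By Vieta's formulas for x^3 + bx^2 + cx + d = 0:
  r1 + r2 + r3 = -b/a = -5
  r1*r2 + r1*r3 + r2*r3 = c/a = 6
  r1*r2*r3 = -d/a = 10


Product = 10


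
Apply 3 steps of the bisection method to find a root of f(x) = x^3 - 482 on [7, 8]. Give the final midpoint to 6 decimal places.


f(x) = x^3 - 482
f(7) = -139 < 0
f(8) = 30 > 0

Step 1: midpoint = (7.000000 + 8.000000)/2 = 7.500000
  f(7.500000) = -60.125000
  f(mid) < 0, so root is in [7.500000, 8.000000]

Step 2: midpoint = (7.500000 + 8.000000)/2 = 7.750000
  f(7.750000) = -16.515625
  f(mid) < 0, so root is in [7.750000, 8.000000]

Step 3: midpoint = (7.750000 + 8.000000)/2 = 7.875000
  f(7.875000) = 6.373047
  f(mid) > 0, so root is in [7.750000, 7.875000]

midpoint = 7.875000


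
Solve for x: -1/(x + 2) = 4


Multiply both sides by (x + 2): -1 = 4(x + 2)
Distribute: -1 = 4x + 8
4x = -1 - 8 = -9
x = -9/4

x = -9/4


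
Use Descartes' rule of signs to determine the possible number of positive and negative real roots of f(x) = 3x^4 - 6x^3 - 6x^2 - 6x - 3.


Descartes' rule of signs:

For positive roots, count sign changes in f(x) = 3x^4 - 6x^3 - 6x^2 - 6x - 3:
Signs of coefficients: +, -, -, -, -
Number of sign changes: 1
Possible positive real roots: 1

For negative roots, examine f(-x) = 3x^4 + 6x^3 - 6x^2 + 6x - 3:
Signs of coefficients: +, +, -, +, -
Number of sign changes: 3
Possible negative real roots: 3, 1

Positive roots: 1; Negative roots: 3 or 1


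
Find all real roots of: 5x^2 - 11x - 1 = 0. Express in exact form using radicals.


Using the quadratic formula: x = (-b ± sqrt(b^2 - 4ac)) / (2a)
Here a = 5, b = -11, c = -1
Discriminant = b^2 - 4ac = (-11)^2 - 4(5)(-1) = 121 + 20 = 141
Since discriminant = 141 > 0, there are two real roots.
x = (11 ± sqrt(141)) / 10
Numerically: x ≈ 2.2874 or x ≈ -0.0874

x = (11 + sqrt(141)) / 10 or x = (11 - sqrt(141)) / 10


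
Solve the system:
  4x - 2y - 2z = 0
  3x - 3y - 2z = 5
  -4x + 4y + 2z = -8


Using Cramer's rule. Expand each determinant along the first row.
D  = 4*[(-3)*2 - (-2)*4] - (-2)*[3*2 - (-2)*(-4)] + (-2)*[3*4 - (-3)*(-4)]
  = 4*(2) - (-2)*(-2) + (-2)*(0) = 4
Dx = 0*[(-3)*2 - (-2)*4] - (-2)*[5*2 - (-2)*(-8)] + (-2)*[5*4 - (-3)*(-8)]
  = 0*(2) - (-2)*(-6) + (-2)*(-4) = -4
Dy = 4*[5*2 - (-2)*(-8)] - 0*[3*2 - (-2)*(-4)] + (-2)*[3*(-8) - 5*(-4)]
  = 4*(-6) - 0*(-2) + (-2)*(-4) = -16
Dz = 4*[(-3)*(-8) - 5*4] - (-2)*[3*(-8) - 5*(-4)] + 0*[3*4 - (-3)*(-4)]
  = 4*(4) - (-2)*(-4) + 0*(0) = 8
x = Dx/D = -4/4 = -1, y = Dy/D = -16/4 = -4, z = Dz/D = 8/4 = 2
Check eq1: (4)(-1) + (-2)(-4) + (-2)(2) = 0 = 0 ✓
Check eq2: (3)(-1) + (-3)(-4) + (-2)(2) = 5 = 5 ✓
Check eq3: (-4)(-1) + (4)(-4) + (2)(2) = -8 = -8 ✓

x = -1, y = -4, z = 2


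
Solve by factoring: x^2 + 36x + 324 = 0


We need two numbers that multiply to 324 and add to 36.
Those numbers are 18 and 18 (since 18 * 18 = 324 and 18 + 18 = 36).
So x^2 + 36x + 324 = (x + 18)(x + 18) = 0
Setting each factor to zero: x = -18 or x = -18

x = -18


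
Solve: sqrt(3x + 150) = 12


Square both sides: 3x + 150 = 12^2 = 144
3x = 144 - 150 = -6
x = -2
Check: sqrt(3*(-2) + 150) = sqrt(144) = 12 ✓

x = -2


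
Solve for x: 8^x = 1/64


Express both sides with the same base.
1/64 = 8^(-2)
Since the bases match: x = -2

x = -2


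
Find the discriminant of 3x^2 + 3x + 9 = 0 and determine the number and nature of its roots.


For ax^2 + bx + c = 0, discriminant D = b^2 - 4ac
Here a = 3, b = 3, c = 9
D = (3)^2 - 4(3)(9) = 9 - 108 = -99

D = -99 < 0
The equation has no real roots (2 complex conjugate roots).

Discriminant = -99, no real roots (2 complex conjugate roots)


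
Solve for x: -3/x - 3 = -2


Subtract -3 from both sides: -3/x = 1
Multiply both sides by x: -3 = 1 * x
Divide by 1: x = -3

x = -3


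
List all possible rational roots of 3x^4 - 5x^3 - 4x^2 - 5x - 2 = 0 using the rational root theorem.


Rational root theorem: possible roots are ±p/q where:
  p divides the constant term (-2): p ∈ {1, 2}
  q divides the leading coefficient (3): q ∈ {1, 3}

All possible rational roots: -2, -1, -2/3, -1/3, 1/3, 2/3, 1, 2

-2, -1, -2/3, -1/3, 1/3, 2/3, 1, 2


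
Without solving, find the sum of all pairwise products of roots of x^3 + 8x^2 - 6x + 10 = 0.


By Vieta's formulas for x^3 + bx^2 + cx + d = 0:
  r1 + r2 + r3 = -b/a = -8
  r1*r2 + r1*r3 + r2*r3 = c/a = -6
  r1*r2*r3 = -d/a = -10


Sum of pairwise products = -6


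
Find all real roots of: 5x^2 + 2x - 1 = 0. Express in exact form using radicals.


Using the quadratic formula: x = (-b ± sqrt(b^2 - 4ac)) / (2a)
Here a = 5, b = 2, c = -1
Discriminant = b^2 - 4ac = 2^2 - 4(5)(-1) = 4 + 20 = 24
Since discriminant = 24 > 0, there are two real roots.
x = (-2 ± 2*sqrt(6)) / 10
Simplifying: x = (-1 ± sqrt(6)) / 5
Numerically: x ≈ 0.2899 or x ≈ -0.6899

x = (-1 + sqrt(6)) / 5 or x = (-1 - sqrt(6)) / 5


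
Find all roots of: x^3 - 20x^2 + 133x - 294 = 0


Let p(x) = x^3 - 20x^2 + 133x - 294. By the rational root theorem (leading coefficient 1), any rational root is an integer divisor of 294: try ±1, ±2, ... in turn.
Test x = 1: value = -180 ≠ 0.
Test x = -1: value = -448 ≠ 0.
Test x = 2: value = -100 ≠ 0.
Test x = -2: value = -648 ≠ 0.
Test x = 3: value = -48 ≠ 0.
Test x = -3: value = -900 ≠ 0.
Test x = 6: value = 0 ✓, so (x - 6) is a factor.
Synthetic division by (x - 6): bring down 1; 1(6) - 20 = -14; (-14)(6) + 133 = 49; 49(6) - 294 = 0 → quotient x^2 - 14x + 49, remainder 0.
Solve the quadratic x^2 - 14x + 49 = 0: discriminant = (-14)^2 - 4(1)(49) = 196 - 196 = 0.
Discriminant = 0, so a double root: x = 14/2 = 7.
Collecting all roots found:

x = 6, x = 7 (multiplicity 2)


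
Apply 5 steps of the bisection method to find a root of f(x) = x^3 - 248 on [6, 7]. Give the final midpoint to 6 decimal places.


f(x) = x^3 - 248
f(6) = -32 < 0
f(7) = 95 > 0

Step 1: midpoint = (6.000000 + 7.000000)/2 = 6.500000
  f(6.500000) = 26.625000
  f(mid) > 0, so root is in [6.000000, 6.500000]

Step 2: midpoint = (6.000000 + 6.500000)/2 = 6.250000
  f(6.250000) = -3.859375
  f(mid) < 0, so root is in [6.250000, 6.500000]

Step 3: midpoint = (6.250000 + 6.500000)/2 = 6.375000
  f(6.375000) = 11.083984
  f(mid) > 0, so root is in [6.250000, 6.375000]

Step 4: midpoint = (6.250000 + 6.375000)/2 = 6.312500
  f(6.312500) = 3.538330
  f(mid) > 0, so root is in [6.250000, 6.312500]

Step 5: midpoint = (6.250000 + 6.312500)/2 = 6.281250
  f(6.281250) = -0.178925
  f(mid) < 0, so root is in [6.281250, 6.312500]

midpoint = 6.281250


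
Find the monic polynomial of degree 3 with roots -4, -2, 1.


A monic polynomial with roots -4, -2, 1 is:
p(x) = (x + 4)(x + 2)(x - 1)
After multiplying by (x + 4): x + 4
After multiplying by (x + 2): x^2 + 6x + 8
After multiplying by (x - 1): x^3 + 5x^2 + 2x - 8

x^3 + 5x^2 + 2x - 8


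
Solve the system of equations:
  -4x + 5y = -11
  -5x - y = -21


Using Cramer's rule:
Determinant D = (-4)(-1) - (-5)(5) = 4 + 25 = 29
Dx = (-11)(-1) - (-21)(5) = 11 + 105 = 116
Dy = (-4)(-21) - (-5)(-11) = 84 - 55 = 29
x = Dx/D = 116/29 = 4
y = Dy/D = 29/29 = 1

x = 4, y = 1


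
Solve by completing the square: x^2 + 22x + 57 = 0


Start: x^2 + 22x + 57 = 0
Move constant: x^2 + 22x = -57
Half of 22 is 11, squared is 121
Add 121 to both sides: x^2 + 22x + 121 = 64
(x + 11)^2 = 64
x + 11 = ±8
x = -11 + 8 = -3 or x = -11 - 8 = -19

x = -19, x = -3


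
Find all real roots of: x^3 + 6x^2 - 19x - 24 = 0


Let p(x) = x^3 + 6x^2 - 19x - 24. By the rational root theorem (leading coefficient 1), any rational root is an integer divisor of 24: try ±1, ±2, ... in turn.
Test x = 1: value = -36 ≠ 0.
Test x = -1: value = 0 ✓, so (x + 1) is a factor.
Synthetic division by (x + 1): bring down 1; 1(-1) + 6 = 5; 5(-1) - 19 = -24; (-24)(-1) - 24 = 0 → quotient x^2 + 5x - 24, remainder 0.
Solve the quadratic x^2 + 5x - 24 = 0: discriminant = 5^2 - 4(1)(-24) = 25 + 96 = 121.
sqrt(121) = 11, so x = (-5 ± 11)/2: x = 3 or x = -8.

x = -8, x = -1, x = 3


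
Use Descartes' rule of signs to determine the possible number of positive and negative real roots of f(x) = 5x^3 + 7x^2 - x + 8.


Descartes' rule of signs:

For positive roots, count sign changes in f(x) = 5x^3 + 7x^2 - x + 8:
Signs of coefficients: +, +, -, +
Number of sign changes: 2
Possible positive real roots: 2, 0

For negative roots, examine f(-x) = -5x^3 + 7x^2 + x + 8:
Signs of coefficients: -, +, +, +
Number of sign changes: 1
Possible negative real roots: 1

Positive roots: 2 or 0; Negative roots: 1


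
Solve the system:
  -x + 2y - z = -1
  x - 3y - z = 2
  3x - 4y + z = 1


Using Cramer's rule. Expand each determinant along the first row.
D  = (-1)*[(-3)*1 - (-1)*(-4)] - 2*[1*1 - (-1)*3] + (-1)*[1*(-4) - (-3)*3]
  = (-1)*(-7) - 2*(4) + (-1)*(5) = -6
Dx = (-1)*[(-3)*1 - (-1)*(-4)] - 2*[2*1 - (-1)*1] + (-1)*[2*(-4) - (-3)*1]
  = (-1)*(-7) - 2*(3) + (-1)*(-5) = 6
Dy = (-1)*[2*1 - (-1)*1] - (-1)*[1*1 - (-1)*3] + (-1)*[1*1 - 2*3]
  = (-1)*(3) - (-1)*(4) + (-1)*(-5) = 6
Dz = (-1)*[(-3)*1 - 2*(-4)] - 2*[1*1 - 2*3] + (-1)*[1*(-4) - (-3)*3]
  = (-1)*(5) - 2*(-5) + (-1)*(5) = 0
x = Dx/D = 6/-6 = -1, y = Dy/D = 6/-6 = -1, z = Dz/D = 0/-6 = 0
Check eq1: (-1)(-1) + (2)(-1) + (-1)(0) = -1 = -1 ✓
Check eq2: (1)(-1) + (-3)(-1) + (-1)(0) = 2 = 2 ✓
Check eq3: (3)(-1) + (-4)(-1) + (1)(0) = 1 = 1 ✓

x = -1, y = -1, z = 0


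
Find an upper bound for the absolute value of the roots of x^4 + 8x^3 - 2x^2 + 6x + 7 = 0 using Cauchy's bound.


Cauchy's bound: all roots r satisfy |r| <= 1 + max(|a_i/a_n|) for i = 0,...,n-1
where a_n is the leading coefficient.

Coefficients: [1, 8, -2, 6, 7]
Leading coefficient a_n = 1
Ratios |a_i/a_n|: 8, 2, 6, 7
Maximum ratio: 8
Cauchy's bound: |r| <= 1 + 8 = 9

Upper bound = 9


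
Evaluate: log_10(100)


We need the exponent such that 10^? = 100
10^2 = 100
Therefore log_10(100) = 2

2


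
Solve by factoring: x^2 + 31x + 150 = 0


We need two numbers that multiply to 150 and add to 31.
Those numbers are 6 and 25 (since 6 * 25 = 150 and 6 + 25 = 31).
So x^2 + 31x + 150 = (x + 6)(x + 25) = 0
Setting each factor to zero: x = -6 or x = -25

x = -25, x = -6


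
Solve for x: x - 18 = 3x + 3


Starting with: x - 18 = 3x + 3
Move all x terms to left: (1 - 3)x = 3 + 18
Simplify: -2x = 21
Divide both sides by -2: x = -21/2

x = -21/2


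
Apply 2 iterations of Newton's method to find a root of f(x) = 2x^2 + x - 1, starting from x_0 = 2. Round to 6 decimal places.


Newton's method: x_(n+1) = x_n - f(x_n)/f'(x_n)
f(x) = 2x^2 + x - 1
f'(x) = 4x + 1

Iteration 1:
  f(2.000000) = 9.000000
  f'(2.000000) = 9.000000
  x_1 = 2.000000 - (9.000000)/(9.000000) = 1.000000

Iteration 2:
  f(1.000000) = 2.000000
  f'(1.000000) = 5.000000
  x_2 = 1.000000 - (2.000000)/(5.000000) = 0.600000

x_2 = 0.600000


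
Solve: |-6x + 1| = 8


An absolute value equation |expr| = 8 gives two cases:
Case 1: -6x + 1 = 8
  -6x = 7, so x = -7/6
Case 2: -6x + 1 = -8
  -6x = -9, so x = 3/2

x = -7/6, x = 3/2


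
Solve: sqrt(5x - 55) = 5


Square both sides: 5x - 55 = 5^2 = 25
5x = 25 + 55 = 80
x = 16
Check: sqrt(5*16 - 55) = sqrt(25) = 5 ✓

x = 16


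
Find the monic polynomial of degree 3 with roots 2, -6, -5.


A monic polynomial with roots 2, -6, -5 is:
p(x) = (x - 2)(x + 6)(x + 5)
After multiplying by (x - 2): x - 2
After multiplying by (x + 6): x^2 + 4x - 12
After multiplying by (x + 5): x^3 + 9x^2 + 8x - 60

x^3 + 9x^2 + 8x - 60


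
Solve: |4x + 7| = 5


An absolute value equation |expr| = 5 gives two cases:
Case 1: 4x + 7 = 5
  4x = -2, so x = -1/2
Case 2: 4x + 7 = -5
  4x = -12, so x = -3

x = -3, x = -1/2


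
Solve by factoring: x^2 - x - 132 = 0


We need two numbers that multiply to -132 and add to -1.
Those numbers are -12 and 11 (since (-12) * 11 = -132 and (-12) + 11 = -1).
So x^2 - x - 132 = (x - 12)(x + 11) = 0
Setting each factor to zero: x = 12 or x = -11

x = -11, x = 12


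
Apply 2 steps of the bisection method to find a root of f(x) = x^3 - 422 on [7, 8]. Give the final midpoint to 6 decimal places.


f(x) = x^3 - 422
f(7) = -79 < 0
f(8) = 90 > 0

Step 1: midpoint = (7.000000 + 8.000000)/2 = 7.500000
  f(7.500000) = -0.125000
  f(mid) < 0, so root is in [7.500000, 8.000000]

Step 2: midpoint = (7.500000 + 8.000000)/2 = 7.750000
  f(7.750000) = 43.484375
  f(mid) > 0, so root is in [7.500000, 7.750000]

midpoint = 7.750000


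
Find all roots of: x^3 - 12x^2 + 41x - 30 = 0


Let p(x) = x^3 - 12x^2 + 41x - 30. By the rational root theorem (leading coefficient 1), any rational root is an integer divisor of 30: try ±1, ±2, ... in turn.
Test x = 1: value = 0 ✓, so (x - 1) is a factor.
Synthetic division by (x - 1): bring down 1; 1(1) - 12 = -11; (-11)(1) + 41 = 30; 30(1) - 30 = 0 → quotient x^2 - 11x + 30, remainder 0.
Solve the quadratic x^2 - 11x + 30 = 0: discriminant = (-11)^2 - 4(1)(30) = 121 - 120 = 1.
sqrt(1) = 1, so x = (11 ± 1)/2: x = 6 or x = 5.
Collecting all roots found:

x = 1, x = 5, x = 6


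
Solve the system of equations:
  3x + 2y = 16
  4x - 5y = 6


Using Cramer's rule:
Determinant D = (3)(-5) - (4)(2) = -15 - 8 = -23
Dx = (16)(-5) - (6)(2) = -80 - 12 = -92
Dy = (3)(6) - (4)(16) = 18 - 64 = -46
x = Dx/D = -92/-23 = 4
y = Dy/D = -46/-23 = 2

x = 4, y = 2


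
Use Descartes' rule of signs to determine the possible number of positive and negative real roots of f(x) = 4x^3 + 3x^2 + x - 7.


Descartes' rule of signs:

For positive roots, count sign changes in f(x) = 4x^3 + 3x^2 + x - 7:
Signs of coefficients: +, +, +, -
Number of sign changes: 1
Possible positive real roots: 1

For negative roots, examine f(-x) = -4x^3 + 3x^2 - x - 7:
Signs of coefficients: -, +, -, -
Number of sign changes: 2
Possible negative real roots: 2, 0

Positive roots: 1; Negative roots: 2 or 0


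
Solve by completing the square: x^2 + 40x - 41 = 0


Start: x^2 + 40x - 41 = 0
Move constant: x^2 + 40x = 41
Half of 40 is 20, squared is 400
Add 400 to both sides: x^2 + 40x + 400 = 441
(x + 20)^2 = 441
x + 20 = ±21
x = -20 + 21 = 1 or x = -20 - 21 = -41

x = -41, x = 1


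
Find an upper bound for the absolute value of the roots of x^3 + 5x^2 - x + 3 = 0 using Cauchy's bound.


Cauchy's bound: all roots r satisfy |r| <= 1 + max(|a_i/a_n|) for i = 0,...,n-1
where a_n is the leading coefficient.

Coefficients: [1, 5, -1, 3]
Leading coefficient a_n = 1
Ratios |a_i/a_n|: 5, 1, 3
Maximum ratio: 5
Cauchy's bound: |r| <= 1 + 5 = 6

Upper bound = 6


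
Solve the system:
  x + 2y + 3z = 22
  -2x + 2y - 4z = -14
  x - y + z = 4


Using Cramer's rule. Expand each determinant along the first row.
D  = 1*[2*1 - (-4)*(-1)] - 2*[(-2)*1 - (-4)*1] + 3*[(-2)*(-1) - 2*1]
  = 1*(-2) - 2*(2) + 3*(0) = -6
Dx = 22*[2*1 - (-4)*(-1)] - 2*[(-14)*1 - (-4)*4] + 3*[(-14)*(-1) - 2*4]
  = 22*(-2) - 2*(2) + 3*(6) = -30
Dy = 1*[(-14)*1 - (-4)*4] - 22*[(-2)*1 - (-4)*1] + 3*[(-2)*4 - (-14)*1]
  = 1*(2) - 22*(2) + 3*(6) = -24
Dz = 1*[2*4 - (-14)*(-1)] - 2*[(-2)*4 - (-14)*1] + 22*[(-2)*(-1) - 2*1]
  = 1*(-6) - 2*(6) + 22*(0) = -18
x = Dx/D = -30/-6 = 5, y = Dy/D = -24/-6 = 4, z = Dz/D = -18/-6 = 3
Check eq1: (1)(5) + (2)(4) + (3)(3) = 22 = 22 ✓
Check eq2: (-2)(5) + (2)(4) + (-4)(3) = -14 = -14 ✓
Check eq3: (1)(5) + (-1)(4) + (1)(3) = 4 = 4 ✓

x = 5, y = 4, z = 3


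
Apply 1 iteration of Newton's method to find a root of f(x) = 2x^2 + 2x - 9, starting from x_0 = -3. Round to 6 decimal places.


Newton's method: x_(n+1) = x_n - f(x_n)/f'(x_n)
f(x) = 2x^2 + 2x - 9
f'(x) = 4x + 2

Iteration 1:
  f(-3.000000) = 3.000000
  f'(-3.000000) = -10.000000
  x_1 = -3.000000 - (3.000000)/(-10.000000) = -2.700000

x_1 = -2.700000


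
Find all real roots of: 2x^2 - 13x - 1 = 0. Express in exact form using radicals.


Using the quadratic formula: x = (-b ± sqrt(b^2 - 4ac)) / (2a)
Here a = 2, b = -13, c = -1
Discriminant = b^2 - 4ac = (-13)^2 - 4(2)(-1) = 169 + 8 = 177
Since discriminant = 177 > 0, there are two real roots.
x = (13 ± sqrt(177)) / 4
Numerically: x ≈ 6.5760 or x ≈ -0.0760

x = (13 + sqrt(177)) / 4 or x = (13 - sqrt(177)) / 4


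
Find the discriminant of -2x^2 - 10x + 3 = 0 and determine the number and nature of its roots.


For ax^2 + bx + c = 0, discriminant D = b^2 - 4ac
Here a = -2, b = -10, c = 3
D = (-10)^2 - 4(-2)(3) = 100 + 24 = 124

D = 124 > 0 but not a perfect square
The equation has 2 distinct real irrational roots.

Discriminant = 124, 2 distinct real irrational roots


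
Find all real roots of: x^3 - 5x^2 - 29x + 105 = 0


Let p(x) = x^3 - 5x^2 - 29x + 105. By the rational root theorem (leading coefficient 1), any rational root is an integer divisor of 105: try ±1, ±2, ... in turn.
Test x = 1: value = 72 ≠ 0.
Test x = -1: value = 128 ≠ 0.
Test x = 3: value = 0 ✓, so (x - 3) is a factor.
Synthetic division by (x - 3): bring down 1; 1(3) - 5 = -2; (-2)(3) - 29 = -35; (-35)(3) + 105 = 0 → quotient x^2 - 2x - 35, remainder 0.
Solve the quadratic x^2 - 2x - 35 = 0: discriminant = (-2)^2 - 4(1)(-35) = 4 + 140 = 144.
sqrt(144) = 12, so x = (2 ± 12)/2: x = 7 or x = -5.

x = -5, x = 3, x = 7


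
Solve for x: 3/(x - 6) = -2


Multiply both sides by (x - 6): 3 = -2(x - 6)
Distribute: 3 = -2x + 12
-2x = 3 - 12 = -9
x = 9/2

x = 9/2


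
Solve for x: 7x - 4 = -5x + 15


Starting with: 7x - 4 = -5x + 15
Move all x terms to left: (7 + 5)x = 15 + 4
Simplify: 12x = 19
Divide both sides by 12: x = 19/12

x = 19/12


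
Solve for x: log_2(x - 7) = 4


Convert to exponential form: x - 7 = 2^4 = 16
x = 16 + 7 = 23
Check: log_2(23 - 7) = log_2(16) = log_2(16) = 4 ✓

x = 23


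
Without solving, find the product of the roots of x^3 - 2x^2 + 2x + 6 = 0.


By Vieta's formulas for x^3 + bx^2 + cx + d = 0:
  r1 + r2 + r3 = -b/a = 2
  r1*r2 + r1*r3 + r2*r3 = c/a = 2
  r1*r2*r3 = -d/a = -6


Product = -6


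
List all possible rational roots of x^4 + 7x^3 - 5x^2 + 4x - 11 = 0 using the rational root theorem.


Rational root theorem: possible roots are ±p/q where:
  p divides the constant term (-11): p ∈ {1, 11}
  q divides the leading coefficient (1): q ∈ {1}

All possible rational roots: -11, -1, 1, 11

-11, -1, 1, 11


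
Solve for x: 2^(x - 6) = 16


Express both sides with the same base.
16 = 2^4
Since the bases match, equate exponents: x - 6 = 4
So x = 4 - (-6) = 10

x = 10


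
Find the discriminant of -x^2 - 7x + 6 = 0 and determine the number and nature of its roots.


For ax^2 + bx + c = 0, discriminant D = b^2 - 4ac
Here a = -1, b = -7, c = 6
D = (-7)^2 - 4(-1)(6) = 49 + 24 = 73

D = 73 > 0 but not a perfect square
The equation has 2 distinct real irrational roots.

Discriminant = 73, 2 distinct real irrational roots


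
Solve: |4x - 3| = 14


An absolute value equation |expr| = 14 gives two cases:
Case 1: 4x - 3 = 14
  4x = 17, so x = 17/4
Case 2: 4x - 3 = -14
  4x = -11, so x = -11/4

x = -11/4, x = 17/4


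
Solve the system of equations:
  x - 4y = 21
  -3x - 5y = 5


Using Cramer's rule:
Determinant D = (1)(-5) - (-3)(-4) = -5 - 12 = -17
Dx = (21)(-5) - (5)(-4) = -105 + 20 = -85
Dy = (1)(5) - (-3)(21) = 5 + 63 = 68
x = Dx/D = -85/-17 = 5
y = Dy/D = 68/-17 = -4

x = 5, y = -4


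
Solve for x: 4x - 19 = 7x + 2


Starting with: 4x - 19 = 7x + 2
Move all x terms to left: (4 - 7)x = 2 + 19
Simplify: -3x = 21
Divide both sides by -3: x = -7

x = -7


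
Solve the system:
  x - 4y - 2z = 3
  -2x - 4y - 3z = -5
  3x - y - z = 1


Using Cramer's rule. Expand each determinant along the first row.
D  = 1*[(-4)*(-1) - (-3)*(-1)] - (-4)*[(-2)*(-1) - (-3)*3] + (-2)*[(-2)*(-1) - (-4)*3]
  = 1*(1) - (-4)*(11) + (-2)*(14) = 17
Dx = 3*[(-4)*(-1) - (-3)*(-1)] - (-4)*[(-5)*(-1) - (-3)*1] + (-2)*[(-5)*(-1) - (-4)*1]
  = 3*(1) - (-4)*(8) + (-2)*(9) = 17
Dy = 1*[(-5)*(-1) - (-3)*1] - 3*[(-2)*(-1) - (-3)*3] + (-2)*[(-2)*1 - (-5)*3]
  = 1*(8) - 3*(11) + (-2)*(13) = -51
Dz = 1*[(-4)*1 - (-5)*(-1)] - (-4)*[(-2)*1 - (-5)*3] + 3*[(-2)*(-1) - (-4)*3]
  = 1*(-9) - (-4)*(13) + 3*(14) = 85
x = Dx/D = 17/17 = 1, y = Dy/D = -51/17 = -3, z = Dz/D = 85/17 = 5
Check eq1: (1)(1) + (-4)(-3) + (-2)(5) = 3 = 3 ✓
Check eq2: (-2)(1) + (-4)(-3) + (-3)(5) = -5 = -5 ✓
Check eq3: (3)(1) + (-1)(-3) + (-1)(5) = 1 = 1 ✓

x = 1, y = -3, z = 5


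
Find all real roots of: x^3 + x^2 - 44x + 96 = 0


Let p(x) = x^3 + x^2 - 44x + 96. By the rational root theorem (leading coefficient 1), any rational root is an integer divisor of 96: try ±1, ±2, ... in turn.
Test x = 1: value = 54 ≠ 0.
Test x = -1: value = 140 ≠ 0.
Test x = 2: value = 20 ≠ 0.
Test x = -2: value = 180 ≠ 0.
Test x = 3: value = 0 ✓, so (x - 3) is a factor.
Synthetic division by (x - 3): bring down 1; 1(3) + 1 = 4; 4(3) - 44 = -32; (-32)(3) + 96 = 0 → quotient x^2 + 4x - 32, remainder 0.
Solve the quadratic x^2 + 4x - 32 = 0: discriminant = 4^2 - 4(1)(-32) = 16 + 128 = 144.
sqrt(144) = 12, so x = (-4 ± 12)/2: x = 4 or x = -8.

x = -8, x = 3, x = 4


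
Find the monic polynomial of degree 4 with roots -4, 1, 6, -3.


A monic polynomial with roots -4, 1, 6, -3 is:
p(x) = (x + 4)(x - 1)(x - 6)(x + 3)
After multiplying by (x + 4): x + 4
After multiplying by (x - 1): x^2 + 3x - 4
After multiplying by (x - 6): x^3 - 3x^2 - 22x + 24
After multiplying by (x + 3): x^4 - 31x^2 - 42x + 72

x^4 - 31x^2 - 42x + 72


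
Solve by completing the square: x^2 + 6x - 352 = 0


Start: x^2 + 6x - 352 = 0
Move constant: x^2 + 6x = 352
Half of 6 is 3, squared is 9
Add 9 to both sides: x^2 + 6x + 9 = 361
(x + 3)^2 = 361
x + 3 = ±19
x = -3 + 19 = 16 or x = -3 - 19 = -22

x = -22, x = 16


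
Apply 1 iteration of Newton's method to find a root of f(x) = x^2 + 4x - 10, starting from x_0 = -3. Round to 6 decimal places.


Newton's method: x_(n+1) = x_n - f(x_n)/f'(x_n)
f(x) = x^2 + 4x - 10
f'(x) = 2x + 4

Iteration 1:
  f(-3.000000) = -13.000000
  f'(-3.000000) = -2.000000
  x_1 = -3.000000 - (-13.000000)/(-2.000000) = -9.500000

x_1 = -9.500000


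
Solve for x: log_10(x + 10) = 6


Convert to exponential form: x + 10 = 10^6 = 1000000
x = 1000000 - 10 = 999990
Check: log_10(999990 + 10) = log_10(1000000) = log_10(1000000) = 6 ✓

x = 999990


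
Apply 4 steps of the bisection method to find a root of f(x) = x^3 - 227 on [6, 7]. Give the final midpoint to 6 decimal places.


f(x) = x^3 - 227
f(6) = -11 < 0
f(7) = 116 > 0

Step 1: midpoint = (6.000000 + 7.000000)/2 = 6.500000
  f(6.500000) = 47.625000
  f(mid) > 0, so root is in [6.000000, 6.500000]

Step 2: midpoint = (6.000000 + 6.500000)/2 = 6.250000
  f(6.250000) = 17.140625
  f(mid) > 0, so root is in [6.000000, 6.250000]

Step 3: midpoint = (6.000000 + 6.250000)/2 = 6.125000
  f(6.125000) = 2.783203
  f(mid) > 0, so root is in [6.000000, 6.125000]

Step 4: midpoint = (6.000000 + 6.125000)/2 = 6.062500
  f(6.062500) = -4.179443
  f(mid) < 0, so root is in [6.062500, 6.125000]

midpoint = 6.062500


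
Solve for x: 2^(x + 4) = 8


Express both sides with the same base.
8 = 2^3
Since the bases match, equate exponents: x + 4 = 3
So x = 3 - (4) = -1

x = -1


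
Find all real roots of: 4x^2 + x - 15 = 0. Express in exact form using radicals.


Using the quadratic formula: x = (-b ± sqrt(b^2 - 4ac)) / (2a)
Here a = 4, b = 1, c = -15
Discriminant = b^2 - 4ac = 1^2 - 4(4)(-15) = 1 + 240 = 241
Since discriminant = 241 > 0, there are two real roots.
x = (-1 ± sqrt(241)) / 8
Numerically: x ≈ 1.8155 or x ≈ -2.0655

x = (-1 + sqrt(241)) / 8 or x = (-1 - sqrt(241)) / 8


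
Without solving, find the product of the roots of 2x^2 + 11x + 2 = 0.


By Vieta's formulas for ax^2 + bx + c = 0:
  Sum of roots = -b/a
  Product of roots = c/a

Here a = 2, b = 11, c = 2
Sum = -(11)/2 = -11/2
Product = 2/2 = 1

Product = 1


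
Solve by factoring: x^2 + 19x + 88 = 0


We need two numbers that multiply to 88 and add to 19.
Those numbers are 11 and 8 (since 11 * 8 = 88 and 11 + 8 = 19).
So x^2 + 19x + 88 = (x + 11)(x + 8) = 0
Setting each factor to zero: x = -11 or x = -8

x = -11, x = -8


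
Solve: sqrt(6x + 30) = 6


Square both sides: 6x + 30 = 6^2 = 36
6x = 36 - 30 = 6
x = 1
Check: sqrt(6*1 + 30) = sqrt(36) = 6 ✓

x = 1


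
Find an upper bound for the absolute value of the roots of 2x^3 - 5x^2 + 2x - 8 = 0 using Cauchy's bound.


Cauchy's bound: all roots r satisfy |r| <= 1 + max(|a_i/a_n|) for i = 0,...,n-1
where a_n is the leading coefficient.

Coefficients: [2, -5, 2, -8]
Leading coefficient a_n = 2
Ratios |a_i/a_n|: 5/2, 1, 4
Maximum ratio: 4
Cauchy's bound: |r| <= 1 + 4 = 5

Upper bound = 5


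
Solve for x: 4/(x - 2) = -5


Multiply both sides by (x - 2): 4 = -5(x - 2)
Distribute: 4 = -5x + 10
-5x = 4 - 10 = -6
x = 6/5

x = 6/5


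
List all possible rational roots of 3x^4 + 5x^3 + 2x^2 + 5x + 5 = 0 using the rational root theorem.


Rational root theorem: possible roots are ±p/q where:
  p divides the constant term (5): p ∈ {1, 5}
  q divides the leading coefficient (3): q ∈ {1, 3}

All possible rational roots: -5, -5/3, -1, -1/3, 1/3, 1, 5/3, 5

-5, -5/3, -1, -1/3, 1/3, 1, 5/3, 5


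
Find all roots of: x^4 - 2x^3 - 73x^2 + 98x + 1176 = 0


Let p(x) = x^4 - 2x^3 - 73x^2 + 98x + 1176. By the rational root theorem (leading coefficient 1), any rational root is an integer divisor of 1176: try ±1, ±2, ... in turn.
Test x = 1: value = 1200 ≠ 0.
Test x = -1: value = 1008 ≠ 0.
Test x = 2: value = 1080 ≠ 0.
Test x = -2: value = 720 ≠ 0.
Test x = 3: value = 840 ≠ 0.
Test x = -3: value = 360 ≠ 0.
Test x = 4: value = 528 ≠ 0.
Test x = -4: value = 0 ✓, so (x + 4) is a factor.
Synthetic division by (x + 4): bring down 1; 1(-4) - 2 = -6; (-6)(-4) - 73 = -49; (-49)(-4) + 98 = 294; 294(-4) + 1176 = 0 → quotient x^3 - 6x^2 - 49x + 294, remainder 0.
Continue with the quotient x^3 - 6x^2 - 49x + 294 (candidates must divide 294).
Test x = 6: value = 0 ✓, so (x - 6) is a factor.
Synthetic division by (x - 6): bring down 1; 1(6) - 6 = 0; 0(6) - 49 = -49; (-49)(6) + 294 = 0 → quotient x^2 - 49, remainder 0.
Solve the quadratic x^2 - 49 = 0: discriminant = 0^2 - 4(1)(-49) = 0 + 196 = 196.
sqrt(196) = 14, so x = (0 ± 14)/2: x = 7 or x = -7.
Collecting all roots found:

x = -7, x = -4, x = 6, x = 7


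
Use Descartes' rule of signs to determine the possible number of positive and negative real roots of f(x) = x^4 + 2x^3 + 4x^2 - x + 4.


Descartes' rule of signs:

For positive roots, count sign changes in f(x) = x^4 + 2x^3 + 4x^2 - x + 4:
Signs of coefficients: +, +, +, -, +
Number of sign changes: 2
Possible positive real roots: 2, 0

For negative roots, examine f(-x) = x^4 - 2x^3 + 4x^2 + x + 4:
Signs of coefficients: +, -, +, +, +
Number of sign changes: 2
Possible negative real roots: 2, 0

Positive roots: 2 or 0; Negative roots: 2 or 0


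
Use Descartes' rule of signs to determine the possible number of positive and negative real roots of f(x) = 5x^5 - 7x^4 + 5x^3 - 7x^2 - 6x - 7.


Descartes' rule of signs:

For positive roots, count sign changes in f(x) = 5x^5 - 7x^4 + 5x^3 - 7x^2 - 6x - 7:
Signs of coefficients: +, -, +, -, -, -
Number of sign changes: 3
Possible positive real roots: 3, 1

For negative roots, examine f(-x) = -5x^5 - 7x^4 - 5x^3 - 7x^2 + 6x - 7:
Signs of coefficients: -, -, -, -, +, -
Number of sign changes: 2
Possible negative real roots: 2, 0

Positive roots: 3 or 1; Negative roots: 2 or 0


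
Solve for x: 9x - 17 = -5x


Starting with: 9x - 17 = -5x
Move all x terms to left: (9 + 5)x = 0 + 17
Simplify: 14x = 17
Divide both sides by 14: x = 17/14

x = 17/14


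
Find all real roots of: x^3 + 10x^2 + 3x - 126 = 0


Let p(x) = x^3 + 10x^2 + 3x - 126. By the rational root theorem (leading coefficient 1), any rational root is an integer divisor of 126: try ±1, ±2, ... in turn.
Test x = 1: value = -112 ≠ 0.
Test x = -1: value = -120 ≠ 0.
Test x = 2: value = -72 ≠ 0.
Test x = -2: value = -100 ≠ 0.
Test x = 3: value = 0 ✓, so (x - 3) is a factor.
Synthetic division by (x - 3): bring down 1; 1(3) + 10 = 13; 13(3) + 3 = 42; 42(3) - 126 = 0 → quotient x^2 + 13x + 42, remainder 0.
Solve the quadratic x^2 + 13x + 42 = 0: discriminant = 13^2 - 4(1)(42) = 169 - 168 = 1.
sqrt(1) = 1, so x = (-13 ± 1)/2: x = -6 or x = -7.

x = -7, x = -6, x = 3


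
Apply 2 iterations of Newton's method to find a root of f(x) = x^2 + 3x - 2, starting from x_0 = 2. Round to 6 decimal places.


Newton's method: x_(n+1) = x_n - f(x_n)/f'(x_n)
f(x) = x^2 + 3x - 2
f'(x) = 2x + 3

Iteration 1:
  f(2.000000) = 8.000000
  f'(2.000000) = 7.000000
  x_1 = 2.000000 - (8.000000)/(7.000000) = 0.857143

Iteration 2:
  f(0.857143) = 1.306122
  f'(0.857143) = 4.714286
  x_2 = 0.857143 - (1.306122)/(4.714286) = 0.580087

x_2 = 0.580087


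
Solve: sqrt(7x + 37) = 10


Square both sides: 7x + 37 = 10^2 = 100
7x = 100 - 37 = 63
x = 9
Check: sqrt(7*9 + 37) = sqrt(100) = 10 ✓

x = 9


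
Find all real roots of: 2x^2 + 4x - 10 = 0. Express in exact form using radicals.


Using the quadratic formula: x = (-b ± sqrt(b^2 - 4ac)) / (2a)
Here a = 2, b = 4, c = -10
Discriminant = b^2 - 4ac = 4^2 - 4(2)(-10) = 16 + 80 = 96
Since discriminant = 96 > 0, there are two real roots.
x = (-4 ± 4*sqrt(6)) / 4
Simplifying: x = -1 ± sqrt(6)
Numerically: x ≈ 1.4495 or x ≈ -3.4495

x = -1 + sqrt(6) or x = -1 - sqrt(6)


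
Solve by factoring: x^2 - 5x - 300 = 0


We need two numbers that multiply to -300 and add to -5.
Those numbers are -20 and 15 (since (-20) * 15 = -300 and (-20) + 15 = -5).
So x^2 - 5x - 300 = (x - 20)(x + 15) = 0
Setting each factor to zero: x = 20 or x = -15

x = -15, x = 20


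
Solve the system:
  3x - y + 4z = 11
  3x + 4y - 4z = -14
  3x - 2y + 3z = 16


Using Cramer's rule. Expand each determinant along the first row.
D  = 3*[4*3 - (-4)*(-2)] - (-1)*[3*3 - (-4)*3] + 4*[3*(-2) - 4*3]
  = 3*(4) - (-1)*(21) + 4*(-18) = -39
Dx = 11*[4*3 - (-4)*(-2)] - (-1)*[(-14)*3 - (-4)*16] + 4*[(-14)*(-2) - 4*16]
  = 11*(4) - (-1)*(22) + 4*(-36) = -78
Dy = 3*[(-14)*3 - (-4)*16] - 11*[3*3 - (-4)*3] + 4*[3*16 - (-14)*3]
  = 3*(22) - 11*(21) + 4*(90) = 195
Dz = 3*[4*16 - (-14)*(-2)] - (-1)*[3*16 - (-14)*3] + 11*[3*(-2) - 4*3]
  = 3*(36) - (-1)*(90) + 11*(-18) = 0
x = Dx/D = -78/-39 = 2, y = Dy/D = 195/-39 = -5, z = Dz/D = 0/-39 = 0
Check eq1: (3)(2) + (-1)(-5) + (4)(0) = 11 = 11 ✓
Check eq2: (3)(2) + (4)(-5) + (-4)(0) = -14 = -14 ✓
Check eq3: (3)(2) + (-2)(-5) + (3)(0) = 16 = 16 ✓

x = 2, y = -5, z = 0


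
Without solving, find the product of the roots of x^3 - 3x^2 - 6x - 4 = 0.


By Vieta's formulas for x^3 + bx^2 + cx + d = 0:
  r1 + r2 + r3 = -b/a = 3
  r1*r2 + r1*r3 + r2*r3 = c/a = -6
  r1*r2*r3 = -d/a = 4


Product = 4


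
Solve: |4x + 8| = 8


An absolute value equation |expr| = 8 gives two cases:
Case 1: 4x + 8 = 8
  4x = 0, so x = 0
Case 2: 4x + 8 = -8
  4x = -16, so x = -4

x = -4, x = 0


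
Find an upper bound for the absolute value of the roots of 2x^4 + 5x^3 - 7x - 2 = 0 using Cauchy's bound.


Cauchy's bound: all roots r satisfy |r| <= 1 + max(|a_i/a_n|) for i = 0,...,n-1
where a_n is the leading coefficient.

Coefficients: [2, 5, 0, -7, -2]
Leading coefficient a_n = 2
Ratios |a_i/a_n|: 5/2, 0, 7/2, 1
Maximum ratio: 7/2
Cauchy's bound: |r| <= 1 + 7/2 = 9/2

Upper bound = 9/2
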